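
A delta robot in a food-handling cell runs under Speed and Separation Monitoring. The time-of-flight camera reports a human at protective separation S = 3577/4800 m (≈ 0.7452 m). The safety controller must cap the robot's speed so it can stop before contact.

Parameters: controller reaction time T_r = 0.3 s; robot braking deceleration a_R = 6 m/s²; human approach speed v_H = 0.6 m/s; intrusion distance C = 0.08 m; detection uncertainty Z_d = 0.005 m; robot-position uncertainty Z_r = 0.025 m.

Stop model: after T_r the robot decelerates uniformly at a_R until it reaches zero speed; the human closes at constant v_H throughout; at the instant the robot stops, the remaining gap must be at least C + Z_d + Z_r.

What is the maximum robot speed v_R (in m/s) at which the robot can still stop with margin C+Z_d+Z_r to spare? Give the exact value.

v_R_max = 19/20 m/s = 0.9500 m/s

collect terms ⇒ (1/12)·v_R² + (2/5)·v_R + (-437/960) = 0
  disc = (2/5)² − 4·(1/12)·(-437/960) = 4489/14400 ; √disc = 67/120
  v_R = (−(2/5) + 67/120) / (2·(1/12)) = 19/20 m/s
check:
stop time T_s = (19/20)/6 = 0.1583 s
robot covers v_R·T_r = 0.9500·0.3000 = 0.2850 m before braking
robot covers 0.9500·0.1583 − ½·6.0000·0.1583² = 0.0752 m while stopping
person approaches 0.6000·(0.3000+0.1583) = 0.2750 m
C+Z_d+Z_r = 0.0800+0.0050+0.0250 = 0.1100 m
sum ≈ 0.2850+0.0752+0.2750+0.1100 ≈ 0.7452 m = S ✓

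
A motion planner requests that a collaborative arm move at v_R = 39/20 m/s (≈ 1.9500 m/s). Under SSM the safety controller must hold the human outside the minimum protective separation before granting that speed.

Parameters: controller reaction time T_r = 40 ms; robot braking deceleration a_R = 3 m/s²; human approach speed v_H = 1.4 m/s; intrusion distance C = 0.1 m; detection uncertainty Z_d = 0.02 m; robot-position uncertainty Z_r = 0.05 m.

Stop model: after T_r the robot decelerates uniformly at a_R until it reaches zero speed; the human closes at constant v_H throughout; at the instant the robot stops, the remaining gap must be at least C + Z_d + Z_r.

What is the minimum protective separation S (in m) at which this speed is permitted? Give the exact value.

stop time T_s = (39/20)/3 = 0.6500 s
robot covers v_R·T_r = 1.9500·0.0400 = 0.0780 m before braking
robot covers 1.9500·0.6500 − ½·3.0000·0.6500² = 0.6338 m while stopping
human closes 1.4000·0.6900 = 0.9660 m
margins: 0.1000+0.0200+0.0500 = 0.1700 m
S_min ≈ 0.0780+0.6338+0.9660+0.1700  ⇒  S_min = 7391/4000 m

S_min = 7391/4000 m = 1.8478 m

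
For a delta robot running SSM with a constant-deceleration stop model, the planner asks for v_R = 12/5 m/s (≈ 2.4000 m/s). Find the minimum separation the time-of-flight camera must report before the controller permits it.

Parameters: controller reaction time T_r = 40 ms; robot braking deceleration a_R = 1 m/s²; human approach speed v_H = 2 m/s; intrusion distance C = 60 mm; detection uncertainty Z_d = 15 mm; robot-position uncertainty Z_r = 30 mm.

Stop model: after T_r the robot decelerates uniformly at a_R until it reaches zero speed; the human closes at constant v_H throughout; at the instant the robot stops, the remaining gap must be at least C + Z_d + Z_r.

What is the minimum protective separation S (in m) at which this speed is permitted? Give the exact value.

braking lasts T_s = (12/5)/1 = 2.4000 s
robot covers v_R·T_r = 2.4000·0.0400 = 0.0960 m before braking
braking distance = 2.4000²/(2·1.0000) = 2.8800 m
human closes 2.0000·2.4400 = 4.8800 m
margins: 0.0600+0.0150+0.0300 = 0.1050 m
S_min ≈ 0.0960+2.8800+4.8800+0.1050  ⇒  S_min = 7961/1000 m

S_min = 7961/1000 m = 7.9610 m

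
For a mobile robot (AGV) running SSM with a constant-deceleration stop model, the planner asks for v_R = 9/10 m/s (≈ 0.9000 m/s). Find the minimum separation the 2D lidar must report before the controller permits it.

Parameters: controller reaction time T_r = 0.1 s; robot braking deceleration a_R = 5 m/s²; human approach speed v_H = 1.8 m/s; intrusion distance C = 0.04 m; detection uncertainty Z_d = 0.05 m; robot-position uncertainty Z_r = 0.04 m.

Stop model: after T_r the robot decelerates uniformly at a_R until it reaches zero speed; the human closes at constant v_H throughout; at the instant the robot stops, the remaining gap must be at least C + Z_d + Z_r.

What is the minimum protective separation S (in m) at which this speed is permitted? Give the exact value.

S_min = 161/200 m = 0.8050 m

T_s = v_R/a_R = (9/10)/5 = 0.1800 s
robot in T_r: 0.9000·0.1000 = 0.0900 m
robot covers 0.9000·0.1800 − ½·5.0000·0.1800² = 0.0810 m while stopping
human over T_r+T_s: 1.8000·(0.1000+0.1800) = 0.5040 m
C+Z_d+Z_r = 0.0400+0.0500+0.0400 = 0.1300 m
S_min ≈ 0.0900+0.0810+0.5040+0.1300  ⇒  S_min = 161/200 m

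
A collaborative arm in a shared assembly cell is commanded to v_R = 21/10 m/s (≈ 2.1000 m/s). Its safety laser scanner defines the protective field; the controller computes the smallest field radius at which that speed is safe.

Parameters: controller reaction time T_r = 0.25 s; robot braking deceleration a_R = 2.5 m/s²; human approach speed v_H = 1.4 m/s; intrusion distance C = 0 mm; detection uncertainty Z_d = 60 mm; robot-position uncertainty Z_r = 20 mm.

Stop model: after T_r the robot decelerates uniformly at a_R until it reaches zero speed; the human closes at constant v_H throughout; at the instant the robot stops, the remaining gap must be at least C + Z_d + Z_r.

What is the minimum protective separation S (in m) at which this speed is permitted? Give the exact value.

S_min = 3013/1000 m = 3.0130 m

T_s = v_R/a_R = (21/10)/(5/2) = 0.8400 s
reaction-phase robot travel = 2.1000·0.2500 = 0.5250 m
robot under decel: 2.1000²/(2·2.5000) = 0.8820 m
human closes 1.4000·1.0900 = 1.5260 m
margins: 0.0000+0.0600+0.0200 = 0.0800 m
S_min ≈ 0.5250+0.8820+1.5260+0.0800  ⇒  S_min = 3013/1000 m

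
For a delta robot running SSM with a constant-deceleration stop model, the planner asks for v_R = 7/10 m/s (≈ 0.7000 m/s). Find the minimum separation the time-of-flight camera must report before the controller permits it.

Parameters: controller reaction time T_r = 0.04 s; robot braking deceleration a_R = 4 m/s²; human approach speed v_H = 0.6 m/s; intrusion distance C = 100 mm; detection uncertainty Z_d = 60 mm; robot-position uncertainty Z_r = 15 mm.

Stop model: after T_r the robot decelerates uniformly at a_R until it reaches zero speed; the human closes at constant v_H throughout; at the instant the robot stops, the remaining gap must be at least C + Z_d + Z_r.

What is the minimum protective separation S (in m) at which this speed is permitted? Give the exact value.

T_s = v_R/a_R = (7/10)/4 = 0.1750 s
robot covers v_R·T_r = 0.7000·0.0400 = 0.0280 m before braking
robot under decel: 0.7000²/(2·4.0000) = 0.0612 m
human closes 0.6000·0.2150 = 0.1290 m
margins: 0.1000+0.0600+0.0150 = 0.1750 m
S_min ≈ 0.0280+0.0612+0.1290+0.1750  ⇒  S_min = 1573/4000 m

S_min = 1573/4000 m = 0.3932 m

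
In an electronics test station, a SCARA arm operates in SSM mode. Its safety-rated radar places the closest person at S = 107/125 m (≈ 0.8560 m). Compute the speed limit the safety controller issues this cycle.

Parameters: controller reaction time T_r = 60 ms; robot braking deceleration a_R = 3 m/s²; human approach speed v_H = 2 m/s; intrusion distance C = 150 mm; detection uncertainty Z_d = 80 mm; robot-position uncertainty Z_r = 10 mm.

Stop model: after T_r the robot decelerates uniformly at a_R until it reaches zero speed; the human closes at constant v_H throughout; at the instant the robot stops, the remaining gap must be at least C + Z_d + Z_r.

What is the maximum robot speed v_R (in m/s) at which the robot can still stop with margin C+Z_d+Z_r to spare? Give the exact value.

v_R_max = 3/5 m/s = 0.6000 m/s

quadratic (1/6)·v² + (109/150)·v + (-62/125) = 0
  disc = (109/150)² − 4·(1/6)·(-62/125) = 19321/22500 ; √disc = 139/150
  v_R = (−(109/150) + 139/150) / (2·(1/6)) = 3/5 m/s
check:
braking lasts T_s = (3/5)/3 = 0.2000 s
robot in T_r: 0.6000·0.0600 = 0.0360 m
robot covers 0.6000·0.2000 − ½·3.0000·0.2000² = 0.0600 m while stopping
person approaches 2.0000·(0.0600+0.2000) = 0.5200 m
residual clearance needed = 0.1500+0.0800+0.0100 = 0.2400 m
sum ≈ 0.0360+0.0600+0.5200+0.2400 ≈ 0.8560 m = S ✓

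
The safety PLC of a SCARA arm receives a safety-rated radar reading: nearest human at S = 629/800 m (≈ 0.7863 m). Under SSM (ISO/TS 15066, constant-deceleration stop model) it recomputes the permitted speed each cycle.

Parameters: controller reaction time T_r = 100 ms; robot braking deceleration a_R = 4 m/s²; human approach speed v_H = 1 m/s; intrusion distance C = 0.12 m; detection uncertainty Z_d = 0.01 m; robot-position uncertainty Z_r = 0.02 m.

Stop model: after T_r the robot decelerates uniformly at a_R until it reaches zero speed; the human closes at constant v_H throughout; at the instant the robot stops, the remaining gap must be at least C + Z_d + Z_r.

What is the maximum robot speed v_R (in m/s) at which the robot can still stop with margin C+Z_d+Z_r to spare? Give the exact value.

quadratic (1/8)·v² + (7/20)·v + (-429/800) = 0
  disc = (7/20)² − 4·(1/8)·(-429/800) = 25/64 ; √disc = 5/8
  v_R = (−(7/20) + 5/8) / (2·(1/8)) = 11/10 m/s
check:
T_s = v_R/a_R = (11/10)/4 = 0.2750 s
robot in T_r: 1.1000·0.1000 = 0.1100 m
robot under decel: 1.1000²/(2·4.0000) = 0.1512 m
human closes 1.0000·0.3750 = 0.3750 m
margins: 0.1200+0.0100+0.0200 = 0.1500 m
sum ≈ 0.1100+0.1512+0.3750+0.1500 ≈ 0.7863 m = S ✓

v_R_max = 11/10 m/s = 1.1000 m/s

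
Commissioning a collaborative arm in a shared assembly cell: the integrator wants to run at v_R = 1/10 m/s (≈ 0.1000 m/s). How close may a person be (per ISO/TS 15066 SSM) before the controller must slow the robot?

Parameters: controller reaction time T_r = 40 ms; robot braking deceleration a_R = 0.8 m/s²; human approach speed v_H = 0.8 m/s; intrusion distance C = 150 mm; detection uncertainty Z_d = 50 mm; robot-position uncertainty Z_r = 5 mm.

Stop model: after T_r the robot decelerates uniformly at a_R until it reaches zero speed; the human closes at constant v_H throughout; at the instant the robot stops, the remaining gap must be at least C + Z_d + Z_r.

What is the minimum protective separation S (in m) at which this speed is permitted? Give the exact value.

S_min = 1389/4000 m = 0.3473 m

braking lasts T_s = (1/10)/(4/5) = 0.1250 s
reaction-phase robot travel = 0.1000·0.0400 = 0.0040 m
robot covers 0.1000·0.1250 − ½·0.8000·0.1250² = 0.0063 m while stopping
human over T_r+T_s: 0.8000·(0.0400+0.1250) = 0.1320 m
margins: 0.1500+0.0500+0.0050 = 0.2050 m
S_min ≈ 0.0040+0.0063+0.1320+0.2050  ⇒  S_min = 1389/4000 m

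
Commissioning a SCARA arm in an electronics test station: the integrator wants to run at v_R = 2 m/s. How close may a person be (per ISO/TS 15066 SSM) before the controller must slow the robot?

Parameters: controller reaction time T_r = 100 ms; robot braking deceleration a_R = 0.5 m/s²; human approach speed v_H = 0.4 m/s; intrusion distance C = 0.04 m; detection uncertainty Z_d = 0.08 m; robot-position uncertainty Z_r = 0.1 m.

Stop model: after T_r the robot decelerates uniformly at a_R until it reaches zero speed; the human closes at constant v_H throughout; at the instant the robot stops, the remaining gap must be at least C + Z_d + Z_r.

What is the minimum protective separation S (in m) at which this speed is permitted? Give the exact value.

stop time T_s = 2/(1/2) = 4.0000 s
reaction-phase robot travel = 2.0000·0.1000 = 0.2000 m
robot covers 2.0000·4.0000 − ½·0.5000·4.0000² = 4.0000 m while stopping
person approaches 0.4000·(0.1000+4.0000) = 1.6400 m
margins: 0.0400+0.0800+0.1000 = 0.2200 m
S_min ≈ 0.2000+4.0000+1.6400+0.2200  ⇒  S_min = 303/50 m

S_min = 303/50 m = 6.0600 m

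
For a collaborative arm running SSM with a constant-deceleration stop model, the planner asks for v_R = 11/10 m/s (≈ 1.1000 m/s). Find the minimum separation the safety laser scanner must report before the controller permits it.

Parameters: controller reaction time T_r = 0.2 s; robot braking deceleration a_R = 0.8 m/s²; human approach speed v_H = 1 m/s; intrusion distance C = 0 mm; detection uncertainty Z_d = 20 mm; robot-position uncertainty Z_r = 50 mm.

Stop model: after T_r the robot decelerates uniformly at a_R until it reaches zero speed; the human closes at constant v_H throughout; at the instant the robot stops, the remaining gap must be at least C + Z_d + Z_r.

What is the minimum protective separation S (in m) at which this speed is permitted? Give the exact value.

T_s = v_R/a_R = (11/10)/(4/5) = 1.3750 s
reaction-phase robot travel = 1.1000·0.2000 = 0.2200 m
robot under decel: 1.1000²/(2·0.8000) = 0.7562 m
human closes 1.0000·1.5750 = 1.5750 m
C+Z_d+Z_r = 0.0000+0.0200+0.0500 = 0.0700 m
S_min ≈ 0.2200+0.7562+1.5750+0.0700  ⇒  S_min = 2097/800 m

S_min = 2097/800 m = 2.6212 m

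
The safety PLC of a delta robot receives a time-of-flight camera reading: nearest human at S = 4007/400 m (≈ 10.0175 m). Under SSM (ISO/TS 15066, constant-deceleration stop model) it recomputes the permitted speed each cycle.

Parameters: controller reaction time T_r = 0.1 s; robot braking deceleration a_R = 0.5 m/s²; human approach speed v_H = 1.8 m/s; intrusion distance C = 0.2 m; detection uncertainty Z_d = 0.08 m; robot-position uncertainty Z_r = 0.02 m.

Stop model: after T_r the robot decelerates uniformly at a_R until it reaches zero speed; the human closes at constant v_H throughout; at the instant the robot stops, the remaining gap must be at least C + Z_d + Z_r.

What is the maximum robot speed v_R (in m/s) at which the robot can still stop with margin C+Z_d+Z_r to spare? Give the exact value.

quadratic (1)·v² + (37/10)·v + (-763/80) = 0
  disc = (37/10)² − 4·(1)·(-763/80) = 1296/25 ; √disc = 36/5
  v_R = (−(37/10) + 36/5) / (2·(1)) = 7/4 m/s
check:
braking lasts T_s = (7/4)/(1/2) = 3.5000 s
robot in T_r: 1.7500·0.1000 = 0.1750 m
robot covers 1.7500·3.5000 − ½·0.5000·3.5000² = 3.0625 m while stopping
human over T_r+T_s: 1.8000·(0.1000+3.5000) = 6.4800 m
margins: 0.2000+0.0800+0.0200 = 0.3000 m
sum ≈ 0.1750+3.0625+6.4800+0.3000 ≈ 10.0175 m = S ✓

v_R_max = 7/4 m/s = 1.7500 m/s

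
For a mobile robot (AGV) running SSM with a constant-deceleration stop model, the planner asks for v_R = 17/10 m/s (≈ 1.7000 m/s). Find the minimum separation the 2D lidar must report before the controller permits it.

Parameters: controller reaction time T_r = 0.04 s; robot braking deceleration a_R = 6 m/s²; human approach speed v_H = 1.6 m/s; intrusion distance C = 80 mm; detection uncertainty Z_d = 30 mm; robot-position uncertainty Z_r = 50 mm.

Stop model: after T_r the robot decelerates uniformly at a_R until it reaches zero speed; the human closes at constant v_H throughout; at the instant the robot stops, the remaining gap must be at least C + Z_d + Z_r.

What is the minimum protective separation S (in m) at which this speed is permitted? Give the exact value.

S_min = 5917/6000 m = 0.9862 m

stop time T_s = (17/10)/6 = 0.2833 s
reaction-phase robot travel = 1.7000·0.0400 = 0.0680 m
robot under decel: 1.7000²/(2·6.0000) = 0.2408 m
human over T_r+T_s: 1.6000·(0.0400+0.2833) = 0.5173 m
residual clearance needed = 0.0800+0.0300+0.0500 = 0.1600 m
S_min ≈ 0.0680+0.2408+0.5173+0.1600  ⇒  S_min = 5917/6000 m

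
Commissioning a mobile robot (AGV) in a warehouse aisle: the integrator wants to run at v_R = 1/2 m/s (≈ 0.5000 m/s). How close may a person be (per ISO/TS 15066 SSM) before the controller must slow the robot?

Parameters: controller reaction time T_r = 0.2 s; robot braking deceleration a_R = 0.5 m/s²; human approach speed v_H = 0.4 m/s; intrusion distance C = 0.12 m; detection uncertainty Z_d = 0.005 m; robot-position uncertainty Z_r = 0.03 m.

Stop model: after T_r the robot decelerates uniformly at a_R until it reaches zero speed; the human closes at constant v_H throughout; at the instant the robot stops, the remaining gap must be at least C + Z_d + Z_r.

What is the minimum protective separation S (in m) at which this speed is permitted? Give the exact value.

S_min = 197/200 m = 0.9850 m

braking lasts T_s = (1/2)/(1/2) = 1.0000 s
robot in T_r: 0.5000·0.2000 = 0.1000 m
robot covers 0.5000·1.0000 − ½·0.5000·1.0000² = 0.2500 m while stopping
person approaches 0.4000·(0.2000+1.0000) = 0.4800 m
C+Z_d+Z_r = 0.1200+0.0050+0.0300 = 0.1550 m
S_min ≈ 0.1000+0.2500+0.4800+0.1550  ⇒  S_min = 197/200 m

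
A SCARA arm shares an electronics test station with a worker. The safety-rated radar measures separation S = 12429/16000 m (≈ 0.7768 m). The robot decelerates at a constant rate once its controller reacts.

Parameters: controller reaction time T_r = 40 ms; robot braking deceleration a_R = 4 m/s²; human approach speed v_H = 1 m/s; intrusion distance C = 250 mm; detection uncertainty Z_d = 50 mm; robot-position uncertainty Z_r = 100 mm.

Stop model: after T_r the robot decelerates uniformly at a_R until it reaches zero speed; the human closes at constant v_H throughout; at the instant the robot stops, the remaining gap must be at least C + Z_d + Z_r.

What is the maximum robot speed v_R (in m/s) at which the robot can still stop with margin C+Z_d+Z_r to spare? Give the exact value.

at the boundary: (1/8)·v² + (29/100)·v + (-5389/16000) = 0
  disc = (29/100)² − 4·(1/8)·(-5389/16000) = 40401/160000 ; √disc = 201/400
  v_R = (−(29/100) + 201/400) / (2·(1/8)) = 17/20 m/s
check:
T_s = v_R/a_R = (17/20)/4 = 0.2125 s
robot covers v_R·T_r = 0.8500·0.0400 = 0.0340 m before braking
robot under decel: 0.8500²/(2·4.0000) = 0.0903 m
human closes 1.0000·0.2525 = 0.2525 m
margins: 0.2500+0.0500+0.1000 = 0.4000 m
sum ≈ 0.0340+0.0903+0.2525+0.4000 ≈ 0.7768 m = S ✓

v_R_max = 17/20 m/s = 0.8500 m/s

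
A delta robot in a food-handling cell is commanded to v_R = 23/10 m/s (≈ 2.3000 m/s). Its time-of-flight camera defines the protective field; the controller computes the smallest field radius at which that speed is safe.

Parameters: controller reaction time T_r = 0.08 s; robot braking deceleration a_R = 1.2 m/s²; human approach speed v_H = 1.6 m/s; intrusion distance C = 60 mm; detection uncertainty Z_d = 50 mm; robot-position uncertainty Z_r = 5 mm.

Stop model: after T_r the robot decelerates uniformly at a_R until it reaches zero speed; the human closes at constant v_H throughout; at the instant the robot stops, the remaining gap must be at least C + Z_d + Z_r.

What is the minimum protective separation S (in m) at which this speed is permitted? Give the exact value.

T_s = v_R/a_R = (23/10)/(6/5) = 1.9167 s
robot in T_r: 2.3000·0.0800 = 0.1840 m
robot covers 2.3000·1.9167 − ½·1.2000·1.9167² = 2.2042 m while stopping
human over T_r+T_s: 1.6000·(0.0800+1.9167) = 3.1947 m
margins: 0.0600+0.0500+0.0050 = 0.1150 m
S_min ≈ 0.1840+2.2042+3.1947+0.1150  ⇒  S_min = 34187/6000 m

S_min = 34187/6000 m = 5.6978 m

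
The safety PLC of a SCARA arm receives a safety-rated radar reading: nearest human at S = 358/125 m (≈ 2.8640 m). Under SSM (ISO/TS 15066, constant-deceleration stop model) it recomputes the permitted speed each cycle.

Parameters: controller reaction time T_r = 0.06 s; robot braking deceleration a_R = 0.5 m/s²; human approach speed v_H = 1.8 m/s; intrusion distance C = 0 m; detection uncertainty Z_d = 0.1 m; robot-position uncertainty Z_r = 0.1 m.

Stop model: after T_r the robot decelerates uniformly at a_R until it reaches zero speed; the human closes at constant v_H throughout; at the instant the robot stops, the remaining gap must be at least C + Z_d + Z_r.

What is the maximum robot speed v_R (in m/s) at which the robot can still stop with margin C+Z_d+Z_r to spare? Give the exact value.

at the boundary: (1)·v² + (183/50)·v + (-639/250) = 0
  disc = (183/50)² − 4·(1)·(-639/250) = 59049/2500 ; √disc = 243/50
  v_R = (−(183/50) + 243/50) / (2·(1)) = 3/5 m/s
check:
stop time T_s = (3/5)/(1/2) = 1.2000 s
robot in T_r: 0.6000·0.0600 = 0.0360 m
robot under decel: 0.6000²/(2·0.5000) = 0.3600 m
person approaches 1.8000·(0.0600+1.2000) = 2.2680 m
C+Z_d+Z_r = 0.0000+0.1000+0.1000 = 0.2000 m
sum ≈ 0.0360+0.3600+2.2680+0.2000 ≈ 2.8640 m = S ✓

v_R_max = 3/5 m/s = 0.6000 m/s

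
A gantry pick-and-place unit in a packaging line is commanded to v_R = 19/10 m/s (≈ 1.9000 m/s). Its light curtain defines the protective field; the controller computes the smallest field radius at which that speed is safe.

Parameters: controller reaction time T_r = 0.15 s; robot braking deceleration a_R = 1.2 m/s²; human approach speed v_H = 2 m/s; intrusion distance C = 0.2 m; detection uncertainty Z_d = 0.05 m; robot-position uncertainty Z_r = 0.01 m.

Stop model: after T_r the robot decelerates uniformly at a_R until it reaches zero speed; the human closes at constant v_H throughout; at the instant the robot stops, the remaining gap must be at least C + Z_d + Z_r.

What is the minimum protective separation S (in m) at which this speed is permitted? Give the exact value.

S_min = 6619/1200 m = 5.5158 m

stop time T_s = (19/10)/(6/5) = 1.5833 s
robot in T_r: 1.9000·0.1500 = 0.2850 m
braking distance = 1.9000²/(2·1.2000) = 1.5042 m
human closes 2.0000·1.7333 = 3.4667 m
margins: 0.2000+0.0500+0.0100 = 0.2600 m
S_min ≈ 0.2850+1.5042+3.4667+0.2600  ⇒  S_min = 6619/1200 m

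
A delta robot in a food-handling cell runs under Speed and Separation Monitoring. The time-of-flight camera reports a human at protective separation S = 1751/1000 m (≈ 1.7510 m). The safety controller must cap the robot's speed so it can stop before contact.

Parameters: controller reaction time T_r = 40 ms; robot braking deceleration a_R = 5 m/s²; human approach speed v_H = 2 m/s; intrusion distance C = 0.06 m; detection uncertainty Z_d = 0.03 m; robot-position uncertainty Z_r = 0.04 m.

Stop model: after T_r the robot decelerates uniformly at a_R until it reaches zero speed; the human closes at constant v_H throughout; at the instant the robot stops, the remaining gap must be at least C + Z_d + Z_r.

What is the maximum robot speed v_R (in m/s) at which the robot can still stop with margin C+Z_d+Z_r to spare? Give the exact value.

v_R_max = 23/10 m/s = 2.3000 m/s

quadratic (1/10)·v² + (11/25)·v + (-1541/1000) = 0
  disc = (11/25)² − 4·(1/10)·(-1541/1000) = 81/100 ; √disc = 9/10
  v_R = (−(11/25) + 9/10) / (2·(1/10)) = 23/10 m/s
check:
stop time T_s = (23/10)/5 = 0.4600 s
reaction-phase robot travel = 2.3000·0.0400 = 0.0920 m
robot covers 2.3000·0.4600 − ½·5.0000·0.4600² = 0.5290 m while stopping
human over T_r+T_s: 2.0000·(0.0400+0.4600) = 1.0000 m
C+Z_d+Z_r = 0.0600+0.0300+0.0400 = 0.1300 m
sum ≈ 0.0920+0.5290+1.0000+0.1300 ≈ 1.7510 m = S ✓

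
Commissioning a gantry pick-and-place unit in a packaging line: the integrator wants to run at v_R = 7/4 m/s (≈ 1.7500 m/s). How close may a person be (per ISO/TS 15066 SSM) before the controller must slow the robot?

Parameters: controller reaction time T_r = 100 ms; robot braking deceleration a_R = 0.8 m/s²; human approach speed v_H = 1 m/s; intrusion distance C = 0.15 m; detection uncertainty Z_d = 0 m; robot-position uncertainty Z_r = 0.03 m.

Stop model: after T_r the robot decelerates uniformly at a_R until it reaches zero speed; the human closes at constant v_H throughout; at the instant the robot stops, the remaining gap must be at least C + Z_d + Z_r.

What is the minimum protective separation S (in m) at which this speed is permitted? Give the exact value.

stop time T_s = (7/4)/(4/5) = 2.1875 s
robot in T_r: 1.7500·0.1000 = 0.1750 m
robot under decel: 1.7500²/(2·0.8000) = 1.9141 m
person approaches 1.0000·(0.1000+2.1875) = 2.2875 m
C+Z_d+Z_r = 0.1500+0.0000+0.0300 = 0.1800 m
S_min ≈ 0.1750+1.9141+2.2875+0.1800  ⇒  S_min = 14581/3200 m

S_min = 14581/3200 m = 4.5566 m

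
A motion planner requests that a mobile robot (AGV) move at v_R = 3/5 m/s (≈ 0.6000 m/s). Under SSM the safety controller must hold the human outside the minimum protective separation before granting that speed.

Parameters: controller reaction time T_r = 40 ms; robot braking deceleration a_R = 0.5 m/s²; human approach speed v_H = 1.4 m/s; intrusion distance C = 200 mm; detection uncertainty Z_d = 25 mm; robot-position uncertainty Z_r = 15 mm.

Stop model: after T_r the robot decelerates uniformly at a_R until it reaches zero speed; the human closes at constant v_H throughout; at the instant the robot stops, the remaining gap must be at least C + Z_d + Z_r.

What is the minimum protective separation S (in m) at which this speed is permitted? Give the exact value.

S_min = 59/25 m = 2.3600 m

stop time T_s = (3/5)/(1/2) = 1.2000 s
robot covers v_R·T_r = 0.6000·0.0400 = 0.0240 m before braking
robot under decel: 0.6000²/(2·0.5000) = 0.3600 m
human closes 1.4000·1.2400 = 1.7360 m
residual clearance needed = 0.2000+0.0250+0.0150 = 0.2400 m
S_min ≈ 0.0240+0.3600+1.7360+0.2400  ⇒  S_min = 59/25 m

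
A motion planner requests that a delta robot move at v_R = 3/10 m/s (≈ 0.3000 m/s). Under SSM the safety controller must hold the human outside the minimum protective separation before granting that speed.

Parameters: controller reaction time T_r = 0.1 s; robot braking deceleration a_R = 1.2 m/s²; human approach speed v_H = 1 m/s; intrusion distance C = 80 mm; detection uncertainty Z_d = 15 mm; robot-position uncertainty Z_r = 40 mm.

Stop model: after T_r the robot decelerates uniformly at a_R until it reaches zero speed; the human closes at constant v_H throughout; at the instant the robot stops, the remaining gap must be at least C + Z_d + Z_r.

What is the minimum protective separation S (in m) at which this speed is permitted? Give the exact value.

braking lasts T_s = (3/10)/(6/5) = 0.2500 s
robot covers v_R·T_r = 0.3000·0.1000 = 0.0300 m before braking
robot under decel: 0.3000²/(2·1.2000) = 0.0375 m
human over T_r+T_s: 1.0000·(0.1000+0.2500) = 0.3500 m
C+Z_d+Z_r = 0.0800+0.0150+0.0400 = 0.1350 m
S_min ≈ 0.0300+0.0375+0.3500+0.1350  ⇒  S_min = 221/400 m

S_min = 221/400 m = 0.5525 m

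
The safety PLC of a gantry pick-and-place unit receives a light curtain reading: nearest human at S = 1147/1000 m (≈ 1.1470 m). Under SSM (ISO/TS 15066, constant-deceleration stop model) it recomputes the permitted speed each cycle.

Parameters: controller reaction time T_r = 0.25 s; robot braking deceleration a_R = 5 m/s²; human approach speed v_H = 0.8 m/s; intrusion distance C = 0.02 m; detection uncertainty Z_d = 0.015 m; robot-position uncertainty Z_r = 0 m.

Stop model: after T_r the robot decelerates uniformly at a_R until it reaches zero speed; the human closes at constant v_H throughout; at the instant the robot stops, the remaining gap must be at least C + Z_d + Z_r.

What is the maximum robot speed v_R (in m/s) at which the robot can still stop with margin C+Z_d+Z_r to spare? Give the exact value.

quadratic (1/10)·v² + (41/100)·v + (-114/125) = 0
  disc = (41/100)² − 4·(1/10)·(-114/125) = 5329/10000 ; √disc = 73/100
  v_R = (−(41/100) + 73/100) / (2·(1/10)) = 8/5 m/s
check:
braking lasts T_s = (8/5)/5 = 0.3200 s
robot covers v_R·T_r = 1.6000·0.2500 = 0.4000 m before braking
robot covers 1.6000·0.3200 − ½·5.0000·0.3200² = 0.2560 m while stopping
person approaches 0.8000·(0.2500+0.3200) = 0.4560 m
margins: 0.0200+0.0150+0.0000 = 0.0350 m
sum ≈ 0.4000+0.2560+0.4560+0.0350 ≈ 1.1470 m = S ✓

v_R_max = 8/5 m/s = 1.6000 m/s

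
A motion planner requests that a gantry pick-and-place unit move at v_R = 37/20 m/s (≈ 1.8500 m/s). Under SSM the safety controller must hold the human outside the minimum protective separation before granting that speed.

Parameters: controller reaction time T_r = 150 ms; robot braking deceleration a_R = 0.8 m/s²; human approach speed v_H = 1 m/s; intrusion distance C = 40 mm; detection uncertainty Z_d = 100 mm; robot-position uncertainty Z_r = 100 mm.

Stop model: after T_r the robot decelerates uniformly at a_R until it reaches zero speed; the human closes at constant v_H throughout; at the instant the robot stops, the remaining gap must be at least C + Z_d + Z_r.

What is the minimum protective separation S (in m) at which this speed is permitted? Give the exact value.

braking lasts T_s = (37/20)/(4/5) = 2.3125 s
robot covers v_R·T_r = 1.8500·0.1500 = 0.2775 m before braking
robot under decel: 1.8500²/(2·0.8000) = 2.1391 m
person approaches 1.0000·(0.1500+2.3125) = 2.4625 m
margins: 0.0400+0.1000+0.1000 = 0.2400 m
S_min ≈ 0.2775+2.1391+2.4625+0.2400  ⇒  S_min = 16381/3200 m

S_min = 16381/3200 m = 5.1191 m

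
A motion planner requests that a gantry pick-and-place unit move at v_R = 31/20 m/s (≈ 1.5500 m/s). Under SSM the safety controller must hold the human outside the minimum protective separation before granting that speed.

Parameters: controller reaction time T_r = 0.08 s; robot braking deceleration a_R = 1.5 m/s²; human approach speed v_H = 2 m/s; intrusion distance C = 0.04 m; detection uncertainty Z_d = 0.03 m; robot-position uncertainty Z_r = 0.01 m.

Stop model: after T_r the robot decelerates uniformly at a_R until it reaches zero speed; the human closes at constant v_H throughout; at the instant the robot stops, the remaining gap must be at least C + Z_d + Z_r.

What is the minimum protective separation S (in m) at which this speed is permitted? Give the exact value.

braking lasts T_s = (31/20)/(3/2) = 1.0333 s
reaction-phase robot travel = 1.5500·0.0800 = 0.1240 m
braking distance = 1.5500²/(2·1.5000) = 0.8008 m
person approaches 2.0000·(0.0800+1.0333) = 2.2267 m
margins: 0.0400+0.0300+0.0100 = 0.0800 m
S_min ≈ 0.1240+0.8008+2.2267+0.0800  ⇒  S_min = 6463/2000 m

S_min = 6463/2000 m = 3.2315 m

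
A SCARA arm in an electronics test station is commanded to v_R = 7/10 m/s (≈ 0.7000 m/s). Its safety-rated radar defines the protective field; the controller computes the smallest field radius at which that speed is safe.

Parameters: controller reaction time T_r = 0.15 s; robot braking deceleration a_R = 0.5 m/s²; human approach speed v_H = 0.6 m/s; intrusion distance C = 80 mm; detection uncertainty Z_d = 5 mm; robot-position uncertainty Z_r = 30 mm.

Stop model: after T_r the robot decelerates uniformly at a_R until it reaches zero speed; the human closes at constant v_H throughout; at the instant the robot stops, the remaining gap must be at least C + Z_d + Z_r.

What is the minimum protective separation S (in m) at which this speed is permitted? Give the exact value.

braking lasts T_s = (7/10)/(1/2) = 1.4000 s
robot in T_r: 0.7000·0.1500 = 0.1050 m
robot under decel: 0.7000²/(2·0.5000) = 0.4900 m
person approaches 0.6000·(0.1500+1.4000) = 0.9300 m
residual clearance needed = 0.0800+0.0050+0.0300 = 0.1150 m
S_min ≈ 0.1050+0.4900+0.9300+0.1150  ⇒  S_min = 41/25 m

S_min = 41/25 m = 1.6400 m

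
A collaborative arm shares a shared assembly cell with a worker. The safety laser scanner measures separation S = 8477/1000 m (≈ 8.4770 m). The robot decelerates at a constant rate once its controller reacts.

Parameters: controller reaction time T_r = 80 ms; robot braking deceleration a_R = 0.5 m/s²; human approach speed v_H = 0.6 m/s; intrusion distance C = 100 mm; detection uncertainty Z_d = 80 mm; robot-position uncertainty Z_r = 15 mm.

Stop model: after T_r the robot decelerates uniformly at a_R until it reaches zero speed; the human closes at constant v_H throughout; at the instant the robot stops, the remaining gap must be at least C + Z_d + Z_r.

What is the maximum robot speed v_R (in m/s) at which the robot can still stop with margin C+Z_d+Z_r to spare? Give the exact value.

v_R_max = 23/10 m/s = 2.3000 m/s

collect terms ⇒ (1)·v_R² + (32/25)·v_R + (-4117/500) = 0
  disc = (32/25)² − 4·(1)·(-4117/500) = 21609/625 ; √disc = 147/25
  v_R = (−(32/25) + 147/25) / (2·(1)) = 23/10 m/s
check:
T_s = v_R/a_R = (23/10)/(1/2) = 4.6000 s
reaction-phase robot travel = 2.3000·0.0800 = 0.1840 m
robot covers 2.3000·4.6000 − ½·0.5000·4.6000² = 5.2900 m while stopping
human over T_r+T_s: 0.6000·(0.0800+4.6000) = 2.8080 m
residual clearance needed = 0.1000+0.0800+0.0150 = 0.1950 m
sum ≈ 0.1840+5.2900+2.8080+0.1950 ≈ 8.4770 m = S ✓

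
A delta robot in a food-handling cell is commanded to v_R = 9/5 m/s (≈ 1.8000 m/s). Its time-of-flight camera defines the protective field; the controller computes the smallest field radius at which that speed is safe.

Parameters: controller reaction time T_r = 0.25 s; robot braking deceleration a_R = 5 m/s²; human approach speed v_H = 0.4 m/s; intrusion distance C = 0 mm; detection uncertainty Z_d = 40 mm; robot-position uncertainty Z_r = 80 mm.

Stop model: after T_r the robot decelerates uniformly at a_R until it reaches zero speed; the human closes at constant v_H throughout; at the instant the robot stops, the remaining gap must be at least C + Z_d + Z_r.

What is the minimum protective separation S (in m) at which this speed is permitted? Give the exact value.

S_min = 569/500 m = 1.1380 m

stop time T_s = (9/5)/5 = 0.3600 s
robot covers v_R·T_r = 1.8000·0.2500 = 0.4500 m before braking
braking distance = 1.8000²/(2·5.0000) = 0.3240 m
person approaches 0.4000·(0.2500+0.3600) = 0.2440 m
residual clearance needed = 0.0000+0.0400+0.0800 = 0.1200 m
S_min ≈ 0.4500+0.3240+0.2440+0.1200  ⇒  S_min = 569/500 m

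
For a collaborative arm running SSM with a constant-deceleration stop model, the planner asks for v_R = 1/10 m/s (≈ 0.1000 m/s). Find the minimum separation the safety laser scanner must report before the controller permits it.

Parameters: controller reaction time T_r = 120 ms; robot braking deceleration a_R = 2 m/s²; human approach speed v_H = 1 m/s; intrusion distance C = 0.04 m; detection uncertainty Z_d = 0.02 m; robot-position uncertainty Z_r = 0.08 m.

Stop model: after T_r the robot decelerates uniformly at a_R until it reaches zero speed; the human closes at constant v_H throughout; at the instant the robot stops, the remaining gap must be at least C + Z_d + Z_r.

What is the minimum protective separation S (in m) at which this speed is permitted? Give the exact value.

T_s = v_R/a_R = (1/10)/2 = 0.0500 s
reaction-phase robot travel = 0.1000·0.1200 = 0.0120 m
braking distance = 0.1000²/(2·2.0000) = 0.0025 m
human over T_r+T_s: 1.0000·(0.1200+0.0500) = 0.1700 m
C+Z_d+Z_r = 0.0400+0.0200+0.0800 = 0.1400 m
S_min ≈ 0.0120+0.0025+0.1700+0.1400  ⇒  S_min = 649/2000 m

S_min = 649/2000 m = 0.3245 m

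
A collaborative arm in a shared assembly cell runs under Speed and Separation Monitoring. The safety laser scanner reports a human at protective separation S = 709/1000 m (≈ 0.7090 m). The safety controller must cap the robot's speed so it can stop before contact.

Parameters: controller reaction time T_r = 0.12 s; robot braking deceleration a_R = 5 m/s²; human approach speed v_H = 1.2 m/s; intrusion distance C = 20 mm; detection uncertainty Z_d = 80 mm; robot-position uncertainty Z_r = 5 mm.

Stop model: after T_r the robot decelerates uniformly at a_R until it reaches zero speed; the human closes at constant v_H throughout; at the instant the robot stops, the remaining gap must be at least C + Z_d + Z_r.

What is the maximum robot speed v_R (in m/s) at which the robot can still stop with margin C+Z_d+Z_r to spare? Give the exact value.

v_R_max = 1 m/s = 1.0000 m/s

collect terms ⇒ (1/10)·v_R² + (9/25)·v_R + (-23/50) = 0
  disc = (9/25)² − 4·(1/10)·(-23/50) = 196/625 ; √disc = 14/25
  v_R = (−(9/25) + 14/25) / (2·(1/10)) = 1 m/s
check:
braking lasts T_s = 1/5 = 0.2000 s
robot in T_r: 1.0000·0.1200 = 0.1200 m
braking distance = 1.0000²/(2·5.0000) = 0.1000 m
human closes 1.2000·0.3200 = 0.3840 m
C+Z_d+Z_r = 0.0200+0.0800+0.0050 = 0.1050 m
sum ≈ 0.1200+0.1000+0.3840+0.1050 ≈ 0.7090 m = S ✓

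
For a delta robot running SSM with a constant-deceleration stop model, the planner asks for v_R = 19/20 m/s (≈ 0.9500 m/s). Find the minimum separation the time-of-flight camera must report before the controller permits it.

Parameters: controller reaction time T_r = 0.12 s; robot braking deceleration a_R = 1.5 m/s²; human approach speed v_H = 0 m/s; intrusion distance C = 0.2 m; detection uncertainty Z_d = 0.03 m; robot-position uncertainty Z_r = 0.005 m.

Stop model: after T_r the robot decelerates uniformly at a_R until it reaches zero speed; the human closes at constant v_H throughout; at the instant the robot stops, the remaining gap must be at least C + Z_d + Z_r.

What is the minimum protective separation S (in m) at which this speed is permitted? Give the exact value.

T_s = v_R/a_R = (19/20)/(3/2) = 0.6333 s
robot in T_r: 0.9500·0.1200 = 0.1140 m
robot under decel: 0.9500²/(2·1.5000) = 0.3008 m
human over T_r+T_s: 0.0000·(0.1200+0.6333) = 0.0000 m
margins: 0.2000+0.0300+0.0050 = 0.2350 m
S_min ≈ 0.1140+0.3008+0.0000+0.2350  ⇒  S_min = 3899/6000 m

S_min = 3899/6000 m = 0.6498 m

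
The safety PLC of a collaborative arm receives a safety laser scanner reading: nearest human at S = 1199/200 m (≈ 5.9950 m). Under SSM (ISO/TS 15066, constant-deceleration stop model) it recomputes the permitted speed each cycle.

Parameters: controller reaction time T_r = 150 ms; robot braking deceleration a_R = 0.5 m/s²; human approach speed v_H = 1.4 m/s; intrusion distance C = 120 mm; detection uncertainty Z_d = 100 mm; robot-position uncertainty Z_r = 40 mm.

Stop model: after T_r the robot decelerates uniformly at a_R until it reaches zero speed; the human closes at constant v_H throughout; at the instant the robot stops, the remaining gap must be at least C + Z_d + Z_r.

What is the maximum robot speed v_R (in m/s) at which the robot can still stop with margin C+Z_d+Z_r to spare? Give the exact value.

at the boundary: (1)·v² + (59/20)·v + (-221/40) = 0
  disc = (59/20)² − 4·(1)·(-221/40) = 12321/400 ; √disc = 111/20
  v_R = (−(59/20) + 111/20) / (2·(1)) = 13/10 m/s
check:
T_s = v_R/a_R = (13/10)/(1/2) = 2.6000 s
robot covers v_R·T_r = 1.3000·0.1500 = 0.1950 m before braking
braking distance = 1.3000²/(2·0.5000) = 1.6900 m
human closes 1.4000·2.7500 = 3.8500 m
residual clearance needed = 0.1200+0.1000+0.0400 = 0.2600 m
sum ≈ 0.1950+1.6900+3.8500+0.2600 ≈ 5.9950 m = S ✓

v_R_max = 13/10 m/s = 1.3000 m/s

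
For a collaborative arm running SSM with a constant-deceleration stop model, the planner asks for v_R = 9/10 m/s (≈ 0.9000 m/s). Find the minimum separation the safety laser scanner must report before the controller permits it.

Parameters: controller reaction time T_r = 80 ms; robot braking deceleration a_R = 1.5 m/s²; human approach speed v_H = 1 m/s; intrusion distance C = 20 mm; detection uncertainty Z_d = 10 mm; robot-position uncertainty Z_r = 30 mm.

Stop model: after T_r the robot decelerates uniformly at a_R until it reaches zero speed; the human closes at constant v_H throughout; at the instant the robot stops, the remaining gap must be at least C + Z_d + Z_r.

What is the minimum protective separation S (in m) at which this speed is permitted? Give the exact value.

braking lasts T_s = (9/10)/(3/2) = 0.6000 s
robot in T_r: 0.9000·0.0800 = 0.0720 m
braking distance = 0.9000²/(2·1.5000) = 0.2700 m
human over T_r+T_s: 1.0000·(0.0800+0.6000) = 0.6800 m
C+Z_d+Z_r = 0.0200+0.0100+0.0300 = 0.0600 m
S_min ≈ 0.0720+0.2700+0.6800+0.0600  ⇒  S_min = 541/500 m

S_min = 541/500 m = 1.0820 m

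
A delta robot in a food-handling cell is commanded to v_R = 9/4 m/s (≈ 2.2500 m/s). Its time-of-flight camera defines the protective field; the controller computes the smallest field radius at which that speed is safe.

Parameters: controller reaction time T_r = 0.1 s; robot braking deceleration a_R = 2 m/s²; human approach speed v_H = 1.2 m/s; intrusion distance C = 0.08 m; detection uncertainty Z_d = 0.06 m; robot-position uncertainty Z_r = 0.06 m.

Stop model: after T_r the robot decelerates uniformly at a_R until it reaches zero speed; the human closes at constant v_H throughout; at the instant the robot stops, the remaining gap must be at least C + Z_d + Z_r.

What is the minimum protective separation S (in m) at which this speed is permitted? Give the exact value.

braking lasts T_s = (9/4)/2 = 1.1250 s
reaction-phase robot travel = 2.2500·0.1000 = 0.2250 m
robot covers 2.2500·1.1250 − ½·2.0000·1.1250² = 1.2656 m while stopping
human closes 1.2000·1.2250 = 1.4700 m
residual clearance needed = 0.0800+0.0600+0.0600 = 0.2000 m
S_min ≈ 0.2250+1.2656+1.4700+0.2000  ⇒  S_min = 5057/1600 m

S_min = 5057/1600 m = 3.1606 m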